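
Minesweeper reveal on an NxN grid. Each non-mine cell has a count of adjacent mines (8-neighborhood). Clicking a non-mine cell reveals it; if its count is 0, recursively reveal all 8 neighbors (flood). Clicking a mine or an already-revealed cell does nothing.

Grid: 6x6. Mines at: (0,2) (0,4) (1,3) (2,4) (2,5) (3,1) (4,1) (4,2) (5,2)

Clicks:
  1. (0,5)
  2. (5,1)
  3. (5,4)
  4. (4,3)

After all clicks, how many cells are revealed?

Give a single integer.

Click 1 (0,5) count=1: revealed 1 new [(0,5)] -> total=1
Click 2 (5,1) count=3: revealed 1 new [(5,1)] -> total=2
Click 3 (5,4) count=0: revealed 9 new [(3,3) (3,4) (3,5) (4,3) (4,4) (4,5) (5,3) (5,4) (5,5)] -> total=11
Click 4 (4,3) count=2: revealed 0 new [(none)] -> total=11

Answer: 11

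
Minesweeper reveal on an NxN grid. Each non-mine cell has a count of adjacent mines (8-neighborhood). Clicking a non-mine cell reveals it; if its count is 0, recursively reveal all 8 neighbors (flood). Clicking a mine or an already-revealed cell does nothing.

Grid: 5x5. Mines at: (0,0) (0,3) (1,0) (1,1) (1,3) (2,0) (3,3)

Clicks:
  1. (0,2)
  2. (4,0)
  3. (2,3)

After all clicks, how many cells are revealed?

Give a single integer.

Click 1 (0,2) count=3: revealed 1 new [(0,2)] -> total=1
Click 2 (4,0) count=0: revealed 6 new [(3,0) (3,1) (3,2) (4,0) (4,1) (4,2)] -> total=7
Click 3 (2,3) count=2: revealed 1 new [(2,3)] -> total=8

Answer: 8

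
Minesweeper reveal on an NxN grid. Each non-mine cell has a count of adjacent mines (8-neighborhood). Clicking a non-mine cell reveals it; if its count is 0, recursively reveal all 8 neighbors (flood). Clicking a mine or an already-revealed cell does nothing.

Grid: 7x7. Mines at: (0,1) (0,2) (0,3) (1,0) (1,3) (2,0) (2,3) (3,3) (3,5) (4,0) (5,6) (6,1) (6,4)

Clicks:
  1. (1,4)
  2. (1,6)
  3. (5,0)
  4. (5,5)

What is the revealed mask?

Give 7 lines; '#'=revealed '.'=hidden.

Click 1 (1,4) count=3: revealed 1 new [(1,4)] -> total=1
Click 2 (1,6) count=0: revealed 8 new [(0,4) (0,5) (0,6) (1,5) (1,6) (2,4) (2,5) (2,6)] -> total=9
Click 3 (5,0) count=2: revealed 1 new [(5,0)] -> total=10
Click 4 (5,5) count=2: revealed 1 new [(5,5)] -> total=11

Answer: ....###
....###
....###
.......
.......
#....#.
.......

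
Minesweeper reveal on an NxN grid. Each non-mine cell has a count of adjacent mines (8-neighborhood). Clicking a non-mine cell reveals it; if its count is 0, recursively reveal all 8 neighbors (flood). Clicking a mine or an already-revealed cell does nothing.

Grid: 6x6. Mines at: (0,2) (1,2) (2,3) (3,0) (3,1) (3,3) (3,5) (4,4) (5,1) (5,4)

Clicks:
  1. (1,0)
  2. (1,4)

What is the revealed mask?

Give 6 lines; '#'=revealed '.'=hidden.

Answer: ##....
##..#.
##....
......
......
......

Derivation:
Click 1 (1,0) count=0: revealed 6 new [(0,0) (0,1) (1,0) (1,1) (2,0) (2,1)] -> total=6
Click 2 (1,4) count=1: revealed 1 new [(1,4)] -> total=7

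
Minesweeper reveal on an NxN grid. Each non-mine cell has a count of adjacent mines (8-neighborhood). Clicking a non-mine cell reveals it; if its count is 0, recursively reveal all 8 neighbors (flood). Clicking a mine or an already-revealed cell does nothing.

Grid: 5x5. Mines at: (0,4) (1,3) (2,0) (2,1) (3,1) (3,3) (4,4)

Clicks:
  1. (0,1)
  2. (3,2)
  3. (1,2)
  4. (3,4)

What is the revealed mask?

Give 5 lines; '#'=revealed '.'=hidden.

Answer: ###..
###..
.....
..#.#
.....

Derivation:
Click 1 (0,1) count=0: revealed 6 new [(0,0) (0,1) (0,2) (1,0) (1,1) (1,2)] -> total=6
Click 2 (3,2) count=3: revealed 1 new [(3,2)] -> total=7
Click 3 (1,2) count=2: revealed 0 new [(none)] -> total=7
Click 4 (3,4) count=2: revealed 1 new [(3,4)] -> total=8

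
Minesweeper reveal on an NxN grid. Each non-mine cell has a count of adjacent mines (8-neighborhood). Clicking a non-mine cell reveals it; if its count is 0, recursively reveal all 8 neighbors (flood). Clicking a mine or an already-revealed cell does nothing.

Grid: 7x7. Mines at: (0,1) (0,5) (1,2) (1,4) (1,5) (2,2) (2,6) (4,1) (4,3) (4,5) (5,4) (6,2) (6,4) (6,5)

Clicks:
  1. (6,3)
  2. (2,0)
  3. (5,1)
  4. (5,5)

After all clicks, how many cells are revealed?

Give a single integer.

Click 1 (6,3) count=3: revealed 1 new [(6,3)] -> total=1
Click 2 (2,0) count=0: revealed 6 new [(1,0) (1,1) (2,0) (2,1) (3,0) (3,1)] -> total=7
Click 3 (5,1) count=2: revealed 1 new [(5,1)] -> total=8
Click 4 (5,5) count=4: revealed 1 new [(5,5)] -> total=9

Answer: 9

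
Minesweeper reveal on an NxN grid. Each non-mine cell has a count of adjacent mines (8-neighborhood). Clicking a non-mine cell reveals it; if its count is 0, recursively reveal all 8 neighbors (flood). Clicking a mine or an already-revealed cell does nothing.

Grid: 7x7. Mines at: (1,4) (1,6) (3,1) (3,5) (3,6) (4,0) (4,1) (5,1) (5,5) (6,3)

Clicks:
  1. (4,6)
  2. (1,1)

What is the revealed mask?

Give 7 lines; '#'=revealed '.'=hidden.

Click 1 (4,6) count=3: revealed 1 new [(4,6)] -> total=1
Click 2 (1,1) count=0: revealed 12 new [(0,0) (0,1) (0,2) (0,3) (1,0) (1,1) (1,2) (1,3) (2,0) (2,1) (2,2) (2,3)] -> total=13

Answer: ####...
####...
####...
.......
......#
.......
.......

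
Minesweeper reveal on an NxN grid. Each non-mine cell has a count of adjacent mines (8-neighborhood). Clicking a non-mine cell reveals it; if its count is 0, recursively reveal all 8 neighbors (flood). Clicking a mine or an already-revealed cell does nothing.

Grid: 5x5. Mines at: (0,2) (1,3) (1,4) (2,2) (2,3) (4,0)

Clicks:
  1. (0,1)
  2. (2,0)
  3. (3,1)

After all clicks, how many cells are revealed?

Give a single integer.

Click 1 (0,1) count=1: revealed 1 new [(0,1)] -> total=1
Click 2 (2,0) count=0: revealed 7 new [(0,0) (1,0) (1,1) (2,0) (2,1) (3,0) (3,1)] -> total=8
Click 3 (3,1) count=2: revealed 0 new [(none)] -> total=8

Answer: 8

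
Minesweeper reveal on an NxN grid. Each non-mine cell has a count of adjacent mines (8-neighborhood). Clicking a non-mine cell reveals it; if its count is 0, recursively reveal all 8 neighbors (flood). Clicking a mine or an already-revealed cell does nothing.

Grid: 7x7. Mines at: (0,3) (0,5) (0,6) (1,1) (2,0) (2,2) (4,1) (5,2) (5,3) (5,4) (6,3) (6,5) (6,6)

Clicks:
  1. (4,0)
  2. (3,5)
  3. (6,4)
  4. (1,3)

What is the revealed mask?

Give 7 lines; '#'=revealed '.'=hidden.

Answer: .......
...####
...####
...####
#..####
.....##
....#..

Derivation:
Click 1 (4,0) count=1: revealed 1 new [(4,0)] -> total=1
Click 2 (3,5) count=0: revealed 18 new [(1,3) (1,4) (1,5) (1,6) (2,3) (2,4) (2,5) (2,6) (3,3) (3,4) (3,5) (3,6) (4,3) (4,4) (4,5) (4,6) (5,5) (5,6)] -> total=19
Click 3 (6,4) count=4: revealed 1 new [(6,4)] -> total=20
Click 4 (1,3) count=2: revealed 0 new [(none)] -> total=20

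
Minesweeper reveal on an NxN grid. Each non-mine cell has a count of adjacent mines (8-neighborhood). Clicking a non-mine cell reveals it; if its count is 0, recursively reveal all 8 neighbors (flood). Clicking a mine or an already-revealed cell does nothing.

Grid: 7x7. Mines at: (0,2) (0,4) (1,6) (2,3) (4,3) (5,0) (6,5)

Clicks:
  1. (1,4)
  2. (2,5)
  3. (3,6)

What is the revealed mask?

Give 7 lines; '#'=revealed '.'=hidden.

Click 1 (1,4) count=2: revealed 1 new [(1,4)] -> total=1
Click 2 (2,5) count=1: revealed 1 new [(2,5)] -> total=2
Click 3 (3,6) count=0: revealed 11 new [(2,4) (2,6) (3,4) (3,5) (3,6) (4,4) (4,5) (4,6) (5,4) (5,5) (5,6)] -> total=13

Answer: .......
....#..
....###
....###
....###
....###
.......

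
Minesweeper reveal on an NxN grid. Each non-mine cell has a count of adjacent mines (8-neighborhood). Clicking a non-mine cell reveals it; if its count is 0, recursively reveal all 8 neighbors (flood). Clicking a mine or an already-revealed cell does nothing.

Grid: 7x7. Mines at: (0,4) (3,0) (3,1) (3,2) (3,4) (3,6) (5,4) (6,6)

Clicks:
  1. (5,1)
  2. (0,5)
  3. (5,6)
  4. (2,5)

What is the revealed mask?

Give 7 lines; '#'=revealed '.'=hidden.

Click 1 (5,1) count=0: revealed 12 new [(4,0) (4,1) (4,2) (4,3) (5,0) (5,1) (5,2) (5,3) (6,0) (6,1) (6,2) (6,3)] -> total=12
Click 2 (0,5) count=1: revealed 1 new [(0,5)] -> total=13
Click 3 (5,6) count=1: revealed 1 new [(5,6)] -> total=14
Click 4 (2,5) count=2: revealed 1 new [(2,5)] -> total=15

Answer: .....#.
.......
.....#.
.......
####...
####..#
####...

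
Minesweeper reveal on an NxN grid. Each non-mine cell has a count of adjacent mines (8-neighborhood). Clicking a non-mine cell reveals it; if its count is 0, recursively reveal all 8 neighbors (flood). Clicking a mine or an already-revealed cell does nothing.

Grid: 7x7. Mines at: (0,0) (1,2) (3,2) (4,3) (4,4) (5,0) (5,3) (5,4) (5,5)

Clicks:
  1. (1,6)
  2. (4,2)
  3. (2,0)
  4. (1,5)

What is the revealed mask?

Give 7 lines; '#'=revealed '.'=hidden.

Answer: ...####
##.####
##.####
##.####
###..##
.......
.......

Derivation:
Click 1 (1,6) count=0: revealed 18 new [(0,3) (0,4) (0,5) (0,6) (1,3) (1,4) (1,5) (1,6) (2,3) (2,4) (2,5) (2,6) (3,3) (3,4) (3,5) (3,6) (4,5) (4,6)] -> total=18
Click 2 (4,2) count=3: revealed 1 new [(4,2)] -> total=19
Click 3 (2,0) count=0: revealed 8 new [(1,0) (1,1) (2,0) (2,1) (3,0) (3,1) (4,0) (4,1)] -> total=27
Click 4 (1,5) count=0: revealed 0 new [(none)] -> total=27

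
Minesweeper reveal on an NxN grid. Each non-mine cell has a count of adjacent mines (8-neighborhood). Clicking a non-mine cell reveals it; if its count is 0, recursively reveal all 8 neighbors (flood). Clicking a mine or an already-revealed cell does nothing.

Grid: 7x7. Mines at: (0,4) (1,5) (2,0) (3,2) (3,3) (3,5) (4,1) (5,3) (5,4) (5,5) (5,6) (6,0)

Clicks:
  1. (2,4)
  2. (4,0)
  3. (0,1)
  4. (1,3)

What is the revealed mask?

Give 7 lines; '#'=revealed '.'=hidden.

Click 1 (2,4) count=3: revealed 1 new [(2,4)] -> total=1
Click 2 (4,0) count=1: revealed 1 new [(4,0)] -> total=2
Click 3 (0,1) count=0: revealed 11 new [(0,0) (0,1) (0,2) (0,3) (1,0) (1,1) (1,2) (1,3) (2,1) (2,2) (2,3)] -> total=13
Click 4 (1,3) count=1: revealed 0 new [(none)] -> total=13

Answer: ####...
####...
.####..
.......
#......
.......
.......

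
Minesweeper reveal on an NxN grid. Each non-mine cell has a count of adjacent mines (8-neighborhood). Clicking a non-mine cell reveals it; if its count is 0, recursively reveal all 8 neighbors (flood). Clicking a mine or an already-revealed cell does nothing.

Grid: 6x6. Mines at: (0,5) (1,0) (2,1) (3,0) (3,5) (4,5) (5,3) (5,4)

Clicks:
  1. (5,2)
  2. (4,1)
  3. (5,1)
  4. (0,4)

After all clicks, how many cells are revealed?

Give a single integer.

Answer: 7

Derivation:
Click 1 (5,2) count=1: revealed 1 new [(5,2)] -> total=1
Click 2 (4,1) count=1: revealed 1 new [(4,1)] -> total=2
Click 3 (5,1) count=0: revealed 4 new [(4,0) (4,2) (5,0) (5,1)] -> total=6
Click 4 (0,4) count=1: revealed 1 new [(0,4)] -> total=7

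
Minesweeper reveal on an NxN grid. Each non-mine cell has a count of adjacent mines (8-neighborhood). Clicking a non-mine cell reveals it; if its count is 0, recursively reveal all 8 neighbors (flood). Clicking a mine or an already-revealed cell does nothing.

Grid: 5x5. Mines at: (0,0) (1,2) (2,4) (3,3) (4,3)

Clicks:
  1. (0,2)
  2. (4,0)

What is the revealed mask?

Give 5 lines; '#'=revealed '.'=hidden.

Click 1 (0,2) count=1: revealed 1 new [(0,2)] -> total=1
Click 2 (4,0) count=0: revealed 11 new [(1,0) (1,1) (2,0) (2,1) (2,2) (3,0) (3,1) (3,2) (4,0) (4,1) (4,2)] -> total=12

Answer: ..#..
##...
###..
###..
###..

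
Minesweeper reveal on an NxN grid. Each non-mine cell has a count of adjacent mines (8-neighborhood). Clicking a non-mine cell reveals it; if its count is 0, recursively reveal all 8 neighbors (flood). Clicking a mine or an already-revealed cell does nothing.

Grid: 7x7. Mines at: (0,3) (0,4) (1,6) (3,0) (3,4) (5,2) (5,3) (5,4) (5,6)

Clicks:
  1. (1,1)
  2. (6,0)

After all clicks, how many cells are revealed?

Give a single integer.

Click 1 (1,1) count=0: revealed 17 new [(0,0) (0,1) (0,2) (1,0) (1,1) (1,2) (1,3) (2,0) (2,1) (2,2) (2,3) (3,1) (3,2) (3,3) (4,1) (4,2) (4,3)] -> total=17
Click 2 (6,0) count=0: revealed 5 new [(4,0) (5,0) (5,1) (6,0) (6,1)] -> total=22

Answer: 22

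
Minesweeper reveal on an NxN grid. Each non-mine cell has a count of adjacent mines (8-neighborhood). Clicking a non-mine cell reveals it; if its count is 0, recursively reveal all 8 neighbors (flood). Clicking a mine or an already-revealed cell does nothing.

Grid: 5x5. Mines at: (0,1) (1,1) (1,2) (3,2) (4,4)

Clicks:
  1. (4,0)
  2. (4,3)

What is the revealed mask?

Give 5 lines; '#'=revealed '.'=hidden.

Answer: .....
.....
##...
##...
##.#.

Derivation:
Click 1 (4,0) count=0: revealed 6 new [(2,0) (2,1) (3,0) (3,1) (4,0) (4,1)] -> total=6
Click 2 (4,3) count=2: revealed 1 new [(4,3)] -> total=7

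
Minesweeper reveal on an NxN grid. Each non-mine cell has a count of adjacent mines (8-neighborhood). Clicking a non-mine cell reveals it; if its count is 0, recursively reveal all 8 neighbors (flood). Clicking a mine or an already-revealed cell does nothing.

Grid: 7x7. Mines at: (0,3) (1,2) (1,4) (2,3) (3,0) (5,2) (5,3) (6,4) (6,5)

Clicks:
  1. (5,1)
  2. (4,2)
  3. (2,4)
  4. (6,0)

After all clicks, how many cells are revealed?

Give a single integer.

Answer: 8

Derivation:
Click 1 (5,1) count=1: revealed 1 new [(5,1)] -> total=1
Click 2 (4,2) count=2: revealed 1 new [(4,2)] -> total=2
Click 3 (2,4) count=2: revealed 1 new [(2,4)] -> total=3
Click 4 (6,0) count=0: revealed 5 new [(4,0) (4,1) (5,0) (6,0) (6,1)] -> total=8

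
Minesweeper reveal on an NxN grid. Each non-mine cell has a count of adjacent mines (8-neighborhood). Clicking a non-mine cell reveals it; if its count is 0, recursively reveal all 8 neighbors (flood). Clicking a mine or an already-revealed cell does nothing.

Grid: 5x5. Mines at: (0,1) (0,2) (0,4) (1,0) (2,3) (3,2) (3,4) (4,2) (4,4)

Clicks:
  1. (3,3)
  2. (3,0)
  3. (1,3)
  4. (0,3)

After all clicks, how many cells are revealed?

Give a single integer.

Answer: 9

Derivation:
Click 1 (3,3) count=5: revealed 1 new [(3,3)] -> total=1
Click 2 (3,0) count=0: revealed 6 new [(2,0) (2,1) (3,0) (3,1) (4,0) (4,1)] -> total=7
Click 3 (1,3) count=3: revealed 1 new [(1,3)] -> total=8
Click 4 (0,3) count=2: revealed 1 new [(0,3)] -> total=9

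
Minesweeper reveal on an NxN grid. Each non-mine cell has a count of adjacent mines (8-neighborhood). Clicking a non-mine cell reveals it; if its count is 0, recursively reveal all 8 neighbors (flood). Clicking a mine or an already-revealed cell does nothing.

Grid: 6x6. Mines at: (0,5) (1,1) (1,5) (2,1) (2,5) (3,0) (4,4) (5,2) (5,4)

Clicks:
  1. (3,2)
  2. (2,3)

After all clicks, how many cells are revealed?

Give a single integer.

Answer: 12

Derivation:
Click 1 (3,2) count=1: revealed 1 new [(3,2)] -> total=1
Click 2 (2,3) count=0: revealed 11 new [(0,2) (0,3) (0,4) (1,2) (1,3) (1,4) (2,2) (2,3) (2,4) (3,3) (3,4)] -> total=12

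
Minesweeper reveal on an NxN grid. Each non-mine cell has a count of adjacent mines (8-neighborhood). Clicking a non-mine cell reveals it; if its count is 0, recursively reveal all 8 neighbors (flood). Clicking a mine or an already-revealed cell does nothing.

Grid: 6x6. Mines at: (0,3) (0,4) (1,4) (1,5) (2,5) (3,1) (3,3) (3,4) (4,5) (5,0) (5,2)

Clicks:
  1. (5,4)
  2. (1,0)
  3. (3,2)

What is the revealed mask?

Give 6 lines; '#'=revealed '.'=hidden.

Click 1 (5,4) count=1: revealed 1 new [(5,4)] -> total=1
Click 2 (1,0) count=0: revealed 9 new [(0,0) (0,1) (0,2) (1,0) (1,1) (1,2) (2,0) (2,1) (2,2)] -> total=10
Click 3 (3,2) count=2: revealed 1 new [(3,2)] -> total=11

Answer: ###...
###...
###...
..#...
......
....#.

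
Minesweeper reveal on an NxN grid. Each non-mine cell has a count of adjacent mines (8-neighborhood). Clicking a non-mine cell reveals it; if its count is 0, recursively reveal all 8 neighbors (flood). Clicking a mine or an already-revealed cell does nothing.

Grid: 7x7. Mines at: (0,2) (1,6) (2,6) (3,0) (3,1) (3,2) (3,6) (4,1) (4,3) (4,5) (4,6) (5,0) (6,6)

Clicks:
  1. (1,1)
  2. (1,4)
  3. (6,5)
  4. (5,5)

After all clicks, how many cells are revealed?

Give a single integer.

Click 1 (1,1) count=1: revealed 1 new [(1,1)] -> total=1
Click 2 (1,4) count=0: revealed 12 new [(0,3) (0,4) (0,5) (1,3) (1,4) (1,5) (2,3) (2,4) (2,5) (3,3) (3,4) (3,5)] -> total=13
Click 3 (6,5) count=1: revealed 1 new [(6,5)] -> total=14
Click 4 (5,5) count=3: revealed 1 new [(5,5)] -> total=15

Answer: 15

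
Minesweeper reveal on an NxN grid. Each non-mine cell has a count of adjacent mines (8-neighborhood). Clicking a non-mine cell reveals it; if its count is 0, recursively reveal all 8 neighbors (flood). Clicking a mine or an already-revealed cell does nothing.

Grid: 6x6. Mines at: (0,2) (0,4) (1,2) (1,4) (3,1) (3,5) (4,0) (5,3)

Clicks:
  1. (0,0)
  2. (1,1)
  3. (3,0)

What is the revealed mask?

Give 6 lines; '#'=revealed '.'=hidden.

Click 1 (0,0) count=0: revealed 6 new [(0,0) (0,1) (1,0) (1,1) (2,0) (2,1)] -> total=6
Click 2 (1,1) count=2: revealed 0 new [(none)] -> total=6
Click 3 (3,0) count=2: revealed 1 new [(3,0)] -> total=7

Answer: ##....
##....
##....
#.....
......
......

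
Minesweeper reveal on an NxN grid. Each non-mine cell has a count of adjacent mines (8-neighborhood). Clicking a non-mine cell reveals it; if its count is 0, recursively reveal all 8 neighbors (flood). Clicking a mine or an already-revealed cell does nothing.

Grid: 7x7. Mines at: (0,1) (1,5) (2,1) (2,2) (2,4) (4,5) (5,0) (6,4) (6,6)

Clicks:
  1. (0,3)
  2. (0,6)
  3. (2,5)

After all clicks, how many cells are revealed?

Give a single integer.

Answer: 8

Derivation:
Click 1 (0,3) count=0: revealed 6 new [(0,2) (0,3) (0,4) (1,2) (1,3) (1,4)] -> total=6
Click 2 (0,6) count=1: revealed 1 new [(0,6)] -> total=7
Click 3 (2,5) count=2: revealed 1 new [(2,5)] -> total=8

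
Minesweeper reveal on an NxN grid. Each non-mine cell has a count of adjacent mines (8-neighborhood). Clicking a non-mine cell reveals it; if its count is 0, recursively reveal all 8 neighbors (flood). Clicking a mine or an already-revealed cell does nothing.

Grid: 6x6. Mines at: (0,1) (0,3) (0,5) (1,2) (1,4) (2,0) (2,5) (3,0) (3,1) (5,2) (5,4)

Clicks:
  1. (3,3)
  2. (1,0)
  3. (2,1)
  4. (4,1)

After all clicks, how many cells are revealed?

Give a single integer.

Answer: 12

Derivation:
Click 1 (3,3) count=0: revealed 9 new [(2,2) (2,3) (2,4) (3,2) (3,3) (3,4) (4,2) (4,3) (4,4)] -> total=9
Click 2 (1,0) count=2: revealed 1 new [(1,0)] -> total=10
Click 3 (2,1) count=4: revealed 1 new [(2,1)] -> total=11
Click 4 (4,1) count=3: revealed 1 new [(4,1)] -> total=12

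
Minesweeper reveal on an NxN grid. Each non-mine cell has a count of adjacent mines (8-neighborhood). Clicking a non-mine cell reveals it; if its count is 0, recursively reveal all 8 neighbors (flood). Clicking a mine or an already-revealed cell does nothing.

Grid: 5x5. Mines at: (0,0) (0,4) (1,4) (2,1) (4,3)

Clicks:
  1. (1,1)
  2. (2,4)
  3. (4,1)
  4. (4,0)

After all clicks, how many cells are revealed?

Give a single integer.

Click 1 (1,1) count=2: revealed 1 new [(1,1)] -> total=1
Click 2 (2,4) count=1: revealed 1 new [(2,4)] -> total=2
Click 3 (4,1) count=0: revealed 6 new [(3,0) (3,1) (3,2) (4,0) (4,1) (4,2)] -> total=8
Click 4 (4,0) count=0: revealed 0 new [(none)] -> total=8

Answer: 8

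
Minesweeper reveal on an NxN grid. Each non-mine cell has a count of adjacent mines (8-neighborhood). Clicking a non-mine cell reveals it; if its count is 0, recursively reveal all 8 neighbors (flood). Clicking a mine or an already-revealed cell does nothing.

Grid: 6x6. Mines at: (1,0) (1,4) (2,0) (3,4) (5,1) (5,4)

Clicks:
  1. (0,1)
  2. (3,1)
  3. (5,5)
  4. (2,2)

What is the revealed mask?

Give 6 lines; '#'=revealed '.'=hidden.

Click 1 (0,1) count=1: revealed 1 new [(0,1)] -> total=1
Click 2 (3,1) count=1: revealed 1 new [(3,1)] -> total=2
Click 3 (5,5) count=1: revealed 1 new [(5,5)] -> total=3
Click 4 (2,2) count=0: revealed 13 new [(0,2) (0,3) (1,1) (1,2) (1,3) (2,1) (2,2) (2,3) (3,2) (3,3) (4,1) (4,2) (4,3)] -> total=16

Answer: .###..
.###..
.###..
.###..
.###..
.....#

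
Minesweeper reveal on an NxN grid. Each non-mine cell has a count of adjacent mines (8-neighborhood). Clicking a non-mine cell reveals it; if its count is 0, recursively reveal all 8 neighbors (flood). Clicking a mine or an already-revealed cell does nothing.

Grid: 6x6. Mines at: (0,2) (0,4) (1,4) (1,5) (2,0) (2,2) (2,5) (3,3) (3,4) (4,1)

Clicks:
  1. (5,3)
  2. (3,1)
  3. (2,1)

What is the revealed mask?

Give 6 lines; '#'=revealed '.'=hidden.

Answer: ......
......
.#....
.#....
..####
..####

Derivation:
Click 1 (5,3) count=0: revealed 8 new [(4,2) (4,3) (4,4) (4,5) (5,2) (5,3) (5,4) (5,5)] -> total=8
Click 2 (3,1) count=3: revealed 1 new [(3,1)] -> total=9
Click 3 (2,1) count=2: revealed 1 new [(2,1)] -> total=10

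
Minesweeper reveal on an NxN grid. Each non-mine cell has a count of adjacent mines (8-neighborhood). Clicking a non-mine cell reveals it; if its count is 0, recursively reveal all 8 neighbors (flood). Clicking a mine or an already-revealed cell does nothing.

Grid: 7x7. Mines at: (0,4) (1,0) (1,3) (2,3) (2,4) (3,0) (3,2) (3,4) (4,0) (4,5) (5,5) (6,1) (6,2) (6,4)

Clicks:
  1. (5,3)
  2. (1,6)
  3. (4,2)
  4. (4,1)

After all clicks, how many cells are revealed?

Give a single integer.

Click 1 (5,3) count=2: revealed 1 new [(5,3)] -> total=1
Click 2 (1,6) count=0: revealed 8 new [(0,5) (0,6) (1,5) (1,6) (2,5) (2,6) (3,5) (3,6)] -> total=9
Click 3 (4,2) count=1: revealed 1 new [(4,2)] -> total=10
Click 4 (4,1) count=3: revealed 1 new [(4,1)] -> total=11

Answer: 11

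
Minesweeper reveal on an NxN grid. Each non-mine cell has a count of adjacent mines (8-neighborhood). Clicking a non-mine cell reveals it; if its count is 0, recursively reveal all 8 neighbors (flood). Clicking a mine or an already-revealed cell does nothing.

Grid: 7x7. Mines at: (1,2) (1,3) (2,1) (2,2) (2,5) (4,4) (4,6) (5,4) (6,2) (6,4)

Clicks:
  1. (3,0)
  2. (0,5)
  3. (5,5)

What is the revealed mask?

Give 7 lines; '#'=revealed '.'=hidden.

Answer: ....###
....###
.......
#......
.......
.....#.
.......

Derivation:
Click 1 (3,0) count=1: revealed 1 new [(3,0)] -> total=1
Click 2 (0,5) count=0: revealed 6 new [(0,4) (0,5) (0,6) (1,4) (1,5) (1,6)] -> total=7
Click 3 (5,5) count=4: revealed 1 new [(5,5)] -> total=8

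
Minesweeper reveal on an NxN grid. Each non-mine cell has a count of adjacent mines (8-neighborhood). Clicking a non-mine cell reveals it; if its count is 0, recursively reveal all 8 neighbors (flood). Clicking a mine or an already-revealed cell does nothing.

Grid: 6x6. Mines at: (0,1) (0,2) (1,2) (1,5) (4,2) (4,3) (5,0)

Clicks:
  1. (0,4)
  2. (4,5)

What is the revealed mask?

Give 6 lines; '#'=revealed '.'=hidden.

Click 1 (0,4) count=1: revealed 1 new [(0,4)] -> total=1
Click 2 (4,5) count=0: revealed 8 new [(2,4) (2,5) (3,4) (3,5) (4,4) (4,5) (5,4) (5,5)] -> total=9

Answer: ....#.
......
....##
....##
....##
....##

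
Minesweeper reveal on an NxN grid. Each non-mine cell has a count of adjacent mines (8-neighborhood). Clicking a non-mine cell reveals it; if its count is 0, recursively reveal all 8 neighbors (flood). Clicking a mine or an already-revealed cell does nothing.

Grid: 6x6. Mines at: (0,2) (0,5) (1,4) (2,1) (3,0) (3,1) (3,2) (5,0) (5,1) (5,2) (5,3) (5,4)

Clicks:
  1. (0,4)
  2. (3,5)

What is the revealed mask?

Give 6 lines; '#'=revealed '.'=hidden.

Click 1 (0,4) count=2: revealed 1 new [(0,4)] -> total=1
Click 2 (3,5) count=0: revealed 9 new [(2,3) (2,4) (2,5) (3,3) (3,4) (3,5) (4,3) (4,4) (4,5)] -> total=10

Answer: ....#.
......
...###
...###
...###
......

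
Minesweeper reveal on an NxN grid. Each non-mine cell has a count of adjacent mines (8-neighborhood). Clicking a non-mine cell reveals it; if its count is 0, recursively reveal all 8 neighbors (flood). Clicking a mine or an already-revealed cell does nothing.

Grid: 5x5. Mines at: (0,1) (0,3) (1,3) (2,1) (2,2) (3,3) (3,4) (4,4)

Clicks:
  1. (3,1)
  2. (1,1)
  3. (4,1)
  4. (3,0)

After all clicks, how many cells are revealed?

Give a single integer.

Answer: 7

Derivation:
Click 1 (3,1) count=2: revealed 1 new [(3,1)] -> total=1
Click 2 (1,1) count=3: revealed 1 new [(1,1)] -> total=2
Click 3 (4,1) count=0: revealed 5 new [(3,0) (3,2) (4,0) (4,1) (4,2)] -> total=7
Click 4 (3,0) count=1: revealed 0 new [(none)] -> total=7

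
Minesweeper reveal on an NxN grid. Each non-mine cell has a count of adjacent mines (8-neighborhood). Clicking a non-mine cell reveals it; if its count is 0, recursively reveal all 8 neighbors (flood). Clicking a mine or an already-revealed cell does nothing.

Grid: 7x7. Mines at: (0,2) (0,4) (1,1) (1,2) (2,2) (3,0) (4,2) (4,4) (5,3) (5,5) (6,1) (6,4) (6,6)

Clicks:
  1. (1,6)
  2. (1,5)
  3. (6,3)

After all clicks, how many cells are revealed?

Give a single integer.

Answer: 17

Derivation:
Click 1 (1,6) count=0: revealed 16 new [(0,5) (0,6) (1,3) (1,4) (1,5) (1,6) (2,3) (2,4) (2,5) (2,6) (3,3) (3,4) (3,5) (3,6) (4,5) (4,6)] -> total=16
Click 2 (1,5) count=1: revealed 0 new [(none)] -> total=16
Click 3 (6,3) count=2: revealed 1 new [(6,3)] -> total=17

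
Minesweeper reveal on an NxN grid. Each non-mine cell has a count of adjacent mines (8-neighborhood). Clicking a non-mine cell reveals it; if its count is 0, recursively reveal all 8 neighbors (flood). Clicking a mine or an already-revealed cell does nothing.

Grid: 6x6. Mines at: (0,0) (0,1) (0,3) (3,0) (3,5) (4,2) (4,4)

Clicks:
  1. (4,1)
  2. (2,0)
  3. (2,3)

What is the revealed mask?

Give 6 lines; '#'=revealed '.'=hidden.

Answer: ......
.####.
#####.
.####.
.#....
......

Derivation:
Click 1 (4,1) count=2: revealed 1 new [(4,1)] -> total=1
Click 2 (2,0) count=1: revealed 1 new [(2,0)] -> total=2
Click 3 (2,3) count=0: revealed 12 new [(1,1) (1,2) (1,3) (1,4) (2,1) (2,2) (2,3) (2,4) (3,1) (3,2) (3,3) (3,4)] -> total=14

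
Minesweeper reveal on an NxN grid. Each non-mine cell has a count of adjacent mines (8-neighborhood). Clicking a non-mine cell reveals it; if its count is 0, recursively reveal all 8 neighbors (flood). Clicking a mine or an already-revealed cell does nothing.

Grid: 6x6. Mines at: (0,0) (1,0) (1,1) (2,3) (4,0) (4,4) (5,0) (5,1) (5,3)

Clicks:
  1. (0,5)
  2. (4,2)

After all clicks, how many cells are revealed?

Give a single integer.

Answer: 13

Derivation:
Click 1 (0,5) count=0: revealed 12 new [(0,2) (0,3) (0,4) (0,5) (1,2) (1,3) (1,4) (1,5) (2,4) (2,5) (3,4) (3,5)] -> total=12
Click 2 (4,2) count=2: revealed 1 new [(4,2)] -> total=13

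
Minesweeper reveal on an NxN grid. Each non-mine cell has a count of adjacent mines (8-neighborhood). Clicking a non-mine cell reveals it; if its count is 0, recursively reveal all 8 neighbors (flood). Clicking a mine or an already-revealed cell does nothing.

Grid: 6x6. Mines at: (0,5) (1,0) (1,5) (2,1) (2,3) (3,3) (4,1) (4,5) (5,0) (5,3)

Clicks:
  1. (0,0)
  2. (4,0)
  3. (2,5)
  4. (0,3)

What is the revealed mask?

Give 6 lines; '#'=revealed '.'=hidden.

Click 1 (0,0) count=1: revealed 1 new [(0,0)] -> total=1
Click 2 (4,0) count=2: revealed 1 new [(4,0)] -> total=2
Click 3 (2,5) count=1: revealed 1 new [(2,5)] -> total=3
Click 4 (0,3) count=0: revealed 8 new [(0,1) (0,2) (0,3) (0,4) (1,1) (1,2) (1,3) (1,4)] -> total=11

Answer: #####.
.####.
.....#
......
#.....
......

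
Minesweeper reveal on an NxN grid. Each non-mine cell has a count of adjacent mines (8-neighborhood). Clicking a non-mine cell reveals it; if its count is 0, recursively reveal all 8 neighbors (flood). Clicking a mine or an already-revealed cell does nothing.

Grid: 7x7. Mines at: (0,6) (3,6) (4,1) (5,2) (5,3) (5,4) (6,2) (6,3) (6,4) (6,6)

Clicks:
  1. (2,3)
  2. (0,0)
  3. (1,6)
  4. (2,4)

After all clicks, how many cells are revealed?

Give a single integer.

Answer: 29

Derivation:
Click 1 (2,3) count=0: revealed 28 new [(0,0) (0,1) (0,2) (0,3) (0,4) (0,5) (1,0) (1,1) (1,2) (1,3) (1,4) (1,5) (2,0) (2,1) (2,2) (2,3) (2,4) (2,5) (3,0) (3,1) (3,2) (3,3) (3,4) (3,5) (4,2) (4,3) (4,4) (4,5)] -> total=28
Click 2 (0,0) count=0: revealed 0 new [(none)] -> total=28
Click 3 (1,6) count=1: revealed 1 new [(1,6)] -> total=29
Click 4 (2,4) count=0: revealed 0 new [(none)] -> total=29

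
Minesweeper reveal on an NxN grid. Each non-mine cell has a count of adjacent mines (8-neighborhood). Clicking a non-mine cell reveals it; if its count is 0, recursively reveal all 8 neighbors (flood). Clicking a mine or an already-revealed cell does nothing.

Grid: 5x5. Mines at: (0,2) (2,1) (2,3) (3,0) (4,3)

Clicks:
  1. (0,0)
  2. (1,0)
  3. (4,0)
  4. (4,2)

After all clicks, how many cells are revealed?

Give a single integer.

Click 1 (0,0) count=0: revealed 4 new [(0,0) (0,1) (1,0) (1,1)] -> total=4
Click 2 (1,0) count=1: revealed 0 new [(none)] -> total=4
Click 3 (4,0) count=1: revealed 1 new [(4,0)] -> total=5
Click 4 (4,2) count=1: revealed 1 new [(4,2)] -> total=6

Answer: 6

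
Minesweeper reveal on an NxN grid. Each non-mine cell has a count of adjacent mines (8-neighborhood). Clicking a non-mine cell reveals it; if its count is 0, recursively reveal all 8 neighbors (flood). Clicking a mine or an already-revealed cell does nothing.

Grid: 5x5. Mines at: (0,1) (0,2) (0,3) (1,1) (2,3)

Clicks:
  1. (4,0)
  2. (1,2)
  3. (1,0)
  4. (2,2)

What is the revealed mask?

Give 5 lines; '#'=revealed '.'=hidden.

Click 1 (4,0) count=0: revealed 13 new [(2,0) (2,1) (2,2) (3,0) (3,1) (3,2) (3,3) (3,4) (4,0) (4,1) (4,2) (4,3) (4,4)] -> total=13
Click 2 (1,2) count=5: revealed 1 new [(1,2)] -> total=14
Click 3 (1,0) count=2: revealed 1 new [(1,0)] -> total=15
Click 4 (2,2) count=2: revealed 0 new [(none)] -> total=15

Answer: .....
#.#..
###..
#####
#####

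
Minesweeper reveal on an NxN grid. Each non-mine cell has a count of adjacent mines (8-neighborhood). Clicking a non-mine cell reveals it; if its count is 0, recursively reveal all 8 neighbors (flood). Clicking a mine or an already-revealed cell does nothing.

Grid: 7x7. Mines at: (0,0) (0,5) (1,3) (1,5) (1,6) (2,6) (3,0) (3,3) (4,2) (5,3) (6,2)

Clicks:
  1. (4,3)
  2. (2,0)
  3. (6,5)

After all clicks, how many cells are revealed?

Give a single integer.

Answer: 14

Derivation:
Click 1 (4,3) count=3: revealed 1 new [(4,3)] -> total=1
Click 2 (2,0) count=1: revealed 1 new [(2,0)] -> total=2
Click 3 (6,5) count=0: revealed 12 new [(3,4) (3,5) (3,6) (4,4) (4,5) (4,6) (5,4) (5,5) (5,6) (6,4) (6,5) (6,6)] -> total=14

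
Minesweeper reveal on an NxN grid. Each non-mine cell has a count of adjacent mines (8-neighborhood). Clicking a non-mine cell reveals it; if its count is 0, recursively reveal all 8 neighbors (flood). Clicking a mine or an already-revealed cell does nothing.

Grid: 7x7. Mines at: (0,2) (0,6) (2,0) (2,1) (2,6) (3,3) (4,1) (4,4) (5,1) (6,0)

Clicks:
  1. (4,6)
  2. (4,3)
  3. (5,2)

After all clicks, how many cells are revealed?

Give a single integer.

Answer: 15

Derivation:
Click 1 (4,6) count=0: revealed 14 new [(3,5) (3,6) (4,5) (4,6) (5,2) (5,3) (5,4) (5,5) (5,6) (6,2) (6,3) (6,4) (6,5) (6,6)] -> total=14
Click 2 (4,3) count=2: revealed 1 new [(4,3)] -> total=15
Click 3 (5,2) count=2: revealed 0 new [(none)] -> total=15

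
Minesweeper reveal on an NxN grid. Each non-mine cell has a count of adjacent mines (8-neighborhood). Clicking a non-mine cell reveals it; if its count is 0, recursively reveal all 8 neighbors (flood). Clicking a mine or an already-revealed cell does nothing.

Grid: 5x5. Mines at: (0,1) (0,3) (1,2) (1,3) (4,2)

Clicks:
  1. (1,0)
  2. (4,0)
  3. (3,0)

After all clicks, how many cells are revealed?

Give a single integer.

Click 1 (1,0) count=1: revealed 1 new [(1,0)] -> total=1
Click 2 (4,0) count=0: revealed 7 new [(1,1) (2,0) (2,1) (3,0) (3,1) (4,0) (4,1)] -> total=8
Click 3 (3,0) count=0: revealed 0 new [(none)] -> total=8

Answer: 8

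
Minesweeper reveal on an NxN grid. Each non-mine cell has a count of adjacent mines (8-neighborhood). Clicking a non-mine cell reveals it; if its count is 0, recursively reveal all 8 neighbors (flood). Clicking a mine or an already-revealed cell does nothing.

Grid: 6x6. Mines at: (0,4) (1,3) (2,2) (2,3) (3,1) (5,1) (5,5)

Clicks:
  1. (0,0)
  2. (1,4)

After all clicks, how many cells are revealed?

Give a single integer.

Click 1 (0,0) count=0: revealed 8 new [(0,0) (0,1) (0,2) (1,0) (1,1) (1,2) (2,0) (2,1)] -> total=8
Click 2 (1,4) count=3: revealed 1 new [(1,4)] -> total=9

Answer: 9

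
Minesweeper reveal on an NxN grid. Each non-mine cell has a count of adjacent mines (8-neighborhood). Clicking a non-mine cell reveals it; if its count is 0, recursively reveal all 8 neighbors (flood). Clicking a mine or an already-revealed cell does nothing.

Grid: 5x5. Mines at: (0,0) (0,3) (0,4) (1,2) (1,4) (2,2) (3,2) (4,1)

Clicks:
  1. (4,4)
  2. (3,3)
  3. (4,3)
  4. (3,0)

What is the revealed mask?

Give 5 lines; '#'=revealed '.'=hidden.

Answer: .....
.....
...##
#..##
...##

Derivation:
Click 1 (4,4) count=0: revealed 6 new [(2,3) (2,4) (3,3) (3,4) (4,3) (4,4)] -> total=6
Click 2 (3,3) count=2: revealed 0 new [(none)] -> total=6
Click 3 (4,3) count=1: revealed 0 new [(none)] -> total=6
Click 4 (3,0) count=1: revealed 1 new [(3,0)] -> total=7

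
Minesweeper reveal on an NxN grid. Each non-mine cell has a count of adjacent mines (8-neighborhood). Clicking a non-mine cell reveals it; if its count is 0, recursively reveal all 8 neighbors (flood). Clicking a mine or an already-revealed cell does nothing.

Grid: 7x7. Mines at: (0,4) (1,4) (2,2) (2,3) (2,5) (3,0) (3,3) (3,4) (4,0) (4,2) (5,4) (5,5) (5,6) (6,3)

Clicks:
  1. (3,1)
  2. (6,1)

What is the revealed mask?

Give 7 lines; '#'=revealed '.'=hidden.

Click 1 (3,1) count=4: revealed 1 new [(3,1)] -> total=1
Click 2 (6,1) count=0: revealed 6 new [(5,0) (5,1) (5,2) (6,0) (6,1) (6,2)] -> total=7

Answer: .......
.......
.......
.#.....
.......
###....
###....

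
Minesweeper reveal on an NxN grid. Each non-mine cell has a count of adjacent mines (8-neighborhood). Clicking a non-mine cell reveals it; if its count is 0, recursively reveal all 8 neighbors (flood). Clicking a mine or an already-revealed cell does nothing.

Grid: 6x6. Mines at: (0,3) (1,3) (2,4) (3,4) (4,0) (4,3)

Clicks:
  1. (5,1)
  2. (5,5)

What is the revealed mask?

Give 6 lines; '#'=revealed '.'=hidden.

Answer: ......
......
......
......
....##
.#..##

Derivation:
Click 1 (5,1) count=1: revealed 1 new [(5,1)] -> total=1
Click 2 (5,5) count=0: revealed 4 new [(4,4) (4,5) (5,4) (5,5)] -> total=5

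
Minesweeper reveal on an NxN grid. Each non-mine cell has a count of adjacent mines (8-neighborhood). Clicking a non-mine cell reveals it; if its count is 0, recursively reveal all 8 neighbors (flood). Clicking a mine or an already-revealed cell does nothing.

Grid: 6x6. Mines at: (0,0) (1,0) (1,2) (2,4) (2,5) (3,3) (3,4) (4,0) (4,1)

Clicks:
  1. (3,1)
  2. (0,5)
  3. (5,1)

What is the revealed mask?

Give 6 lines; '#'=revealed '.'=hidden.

Click 1 (3,1) count=2: revealed 1 new [(3,1)] -> total=1
Click 2 (0,5) count=0: revealed 6 new [(0,3) (0,4) (0,5) (1,3) (1,4) (1,5)] -> total=7
Click 3 (5,1) count=2: revealed 1 new [(5,1)] -> total=8

Answer: ...###
...###
......
.#....
......
.#....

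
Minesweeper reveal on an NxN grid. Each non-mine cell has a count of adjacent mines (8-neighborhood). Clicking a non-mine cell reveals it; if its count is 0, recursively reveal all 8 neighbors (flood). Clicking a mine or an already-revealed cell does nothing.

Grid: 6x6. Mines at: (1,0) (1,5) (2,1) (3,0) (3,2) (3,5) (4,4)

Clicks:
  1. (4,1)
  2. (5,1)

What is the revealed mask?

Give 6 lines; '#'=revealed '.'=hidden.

Click 1 (4,1) count=2: revealed 1 new [(4,1)] -> total=1
Click 2 (5,1) count=0: revealed 7 new [(4,0) (4,2) (4,3) (5,0) (5,1) (5,2) (5,3)] -> total=8

Answer: ......
......
......
......
####..
####..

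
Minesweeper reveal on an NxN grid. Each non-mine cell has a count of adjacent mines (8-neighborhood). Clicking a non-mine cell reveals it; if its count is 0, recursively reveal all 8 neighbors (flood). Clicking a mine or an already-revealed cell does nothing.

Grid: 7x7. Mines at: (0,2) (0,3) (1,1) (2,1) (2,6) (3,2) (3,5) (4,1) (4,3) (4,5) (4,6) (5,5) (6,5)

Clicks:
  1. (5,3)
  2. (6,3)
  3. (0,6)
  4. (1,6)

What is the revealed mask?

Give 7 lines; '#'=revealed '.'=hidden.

Answer: ....###
....###
.......
.......
.......
#####..
#####..

Derivation:
Click 1 (5,3) count=1: revealed 1 new [(5,3)] -> total=1
Click 2 (6,3) count=0: revealed 9 new [(5,0) (5,1) (5,2) (5,4) (6,0) (6,1) (6,2) (6,3) (6,4)] -> total=10
Click 3 (0,6) count=0: revealed 6 new [(0,4) (0,5) (0,6) (1,4) (1,5) (1,6)] -> total=16
Click 4 (1,6) count=1: revealed 0 new [(none)] -> total=16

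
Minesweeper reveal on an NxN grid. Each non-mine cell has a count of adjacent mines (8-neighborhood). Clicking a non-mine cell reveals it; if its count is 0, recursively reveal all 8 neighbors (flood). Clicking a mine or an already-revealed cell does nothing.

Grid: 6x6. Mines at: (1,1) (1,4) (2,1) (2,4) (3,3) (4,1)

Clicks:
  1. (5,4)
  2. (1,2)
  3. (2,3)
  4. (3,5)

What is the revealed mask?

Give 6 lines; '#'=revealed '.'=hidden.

Click 1 (5,4) count=0: revealed 10 new [(3,4) (3,5) (4,2) (4,3) (4,4) (4,5) (5,2) (5,3) (5,4) (5,5)] -> total=10
Click 2 (1,2) count=2: revealed 1 new [(1,2)] -> total=11
Click 3 (2,3) count=3: revealed 1 new [(2,3)] -> total=12
Click 4 (3,5) count=1: revealed 0 new [(none)] -> total=12

Answer: ......
..#...
...#..
....##
..####
..####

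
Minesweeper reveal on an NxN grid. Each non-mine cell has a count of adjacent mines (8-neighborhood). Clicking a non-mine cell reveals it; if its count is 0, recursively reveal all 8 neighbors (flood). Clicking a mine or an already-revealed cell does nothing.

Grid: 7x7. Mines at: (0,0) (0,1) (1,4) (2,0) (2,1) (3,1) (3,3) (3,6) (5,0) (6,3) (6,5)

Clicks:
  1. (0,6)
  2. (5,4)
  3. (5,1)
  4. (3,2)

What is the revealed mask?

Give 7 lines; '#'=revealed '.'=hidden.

Click 1 (0,6) count=0: revealed 6 new [(0,5) (0,6) (1,5) (1,6) (2,5) (2,6)] -> total=6
Click 2 (5,4) count=2: revealed 1 new [(5,4)] -> total=7
Click 3 (5,1) count=1: revealed 1 new [(5,1)] -> total=8
Click 4 (3,2) count=3: revealed 1 new [(3,2)] -> total=9

Answer: .....##
.....##
.....##
..#....
.......
.#..#..
.......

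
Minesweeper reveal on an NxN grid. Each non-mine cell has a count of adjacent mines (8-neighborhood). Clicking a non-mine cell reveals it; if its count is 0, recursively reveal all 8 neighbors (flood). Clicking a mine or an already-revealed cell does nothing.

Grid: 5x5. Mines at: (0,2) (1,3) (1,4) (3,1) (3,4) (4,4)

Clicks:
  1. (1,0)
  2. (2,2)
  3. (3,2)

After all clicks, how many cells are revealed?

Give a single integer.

Click 1 (1,0) count=0: revealed 6 new [(0,0) (0,1) (1,0) (1,1) (2,0) (2,1)] -> total=6
Click 2 (2,2) count=2: revealed 1 new [(2,2)] -> total=7
Click 3 (3,2) count=1: revealed 1 new [(3,2)] -> total=8

Answer: 8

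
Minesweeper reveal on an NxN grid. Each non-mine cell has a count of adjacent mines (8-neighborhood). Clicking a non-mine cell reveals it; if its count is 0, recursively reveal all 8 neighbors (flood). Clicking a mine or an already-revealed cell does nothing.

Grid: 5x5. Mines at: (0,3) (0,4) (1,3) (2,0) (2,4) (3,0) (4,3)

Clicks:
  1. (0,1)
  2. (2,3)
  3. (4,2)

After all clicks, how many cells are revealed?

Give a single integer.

Click 1 (0,1) count=0: revealed 6 new [(0,0) (0,1) (0,2) (1,0) (1,1) (1,2)] -> total=6
Click 2 (2,3) count=2: revealed 1 new [(2,3)] -> total=7
Click 3 (4,2) count=1: revealed 1 new [(4,2)] -> total=8

Answer: 8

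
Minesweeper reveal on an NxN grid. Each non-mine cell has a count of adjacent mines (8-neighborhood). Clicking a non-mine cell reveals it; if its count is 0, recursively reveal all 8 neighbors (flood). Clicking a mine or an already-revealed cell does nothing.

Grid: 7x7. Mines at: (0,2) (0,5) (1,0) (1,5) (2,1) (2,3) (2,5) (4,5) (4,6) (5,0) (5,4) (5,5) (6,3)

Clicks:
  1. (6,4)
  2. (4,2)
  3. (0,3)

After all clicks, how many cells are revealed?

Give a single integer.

Click 1 (6,4) count=3: revealed 1 new [(6,4)] -> total=1
Click 2 (4,2) count=0: revealed 9 new [(3,1) (3,2) (3,3) (4,1) (4,2) (4,3) (5,1) (5,2) (5,3)] -> total=10
Click 3 (0,3) count=1: revealed 1 new [(0,3)] -> total=11

Answer: 11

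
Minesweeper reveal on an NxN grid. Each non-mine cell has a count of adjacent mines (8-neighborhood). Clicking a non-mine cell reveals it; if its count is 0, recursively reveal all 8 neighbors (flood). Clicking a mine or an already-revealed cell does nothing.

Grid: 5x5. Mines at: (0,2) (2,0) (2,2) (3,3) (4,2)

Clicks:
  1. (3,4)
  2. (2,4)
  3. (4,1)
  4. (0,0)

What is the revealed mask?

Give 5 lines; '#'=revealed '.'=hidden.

Answer: ##...
##...
....#
....#
.#...

Derivation:
Click 1 (3,4) count=1: revealed 1 new [(3,4)] -> total=1
Click 2 (2,4) count=1: revealed 1 new [(2,4)] -> total=2
Click 3 (4,1) count=1: revealed 1 new [(4,1)] -> total=3
Click 4 (0,0) count=0: revealed 4 new [(0,0) (0,1) (1,0) (1,1)] -> total=7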